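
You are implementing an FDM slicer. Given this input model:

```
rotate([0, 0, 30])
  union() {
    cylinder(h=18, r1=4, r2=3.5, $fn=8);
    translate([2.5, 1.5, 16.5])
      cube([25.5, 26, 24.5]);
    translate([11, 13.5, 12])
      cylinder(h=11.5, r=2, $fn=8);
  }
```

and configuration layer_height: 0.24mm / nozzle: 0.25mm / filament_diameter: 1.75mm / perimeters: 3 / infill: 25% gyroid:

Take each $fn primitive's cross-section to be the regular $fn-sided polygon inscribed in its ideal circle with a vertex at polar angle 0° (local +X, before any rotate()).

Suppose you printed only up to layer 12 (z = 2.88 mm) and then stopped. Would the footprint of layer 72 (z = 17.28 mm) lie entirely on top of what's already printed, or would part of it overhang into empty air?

part overhangs

Compare the two slices. At z = 2.88: the cone: at t=0.160 of its height the radius interpolates to r₁+(r₂−r₁)t = 3.920, giving a regular 8-gon of that circumradius (area = (8/2)·3.920²·sin(360°/8) = 43.46 mm²); the cube at (2.5, 1.5) does not reach this height (z outside [16.5, 41]); the cylinder at (11, 13.5) is not intersected at this z (z outside [12, 23.5]); Combining (union): only the cone is present, so the union is just that shape — area = 43.46 mm²; (rotated 30° about Z; rotation is an isometry so areas/perimeters/island counts are preserved). At z = 17.28: the cone: at t=0.960 of its height the radius interpolates to r₁+(r₂−r₁)t = 3.520, giving a regular 8-gon of that circumradius (area = (8/2)·3.520²·sin(360°/8) = 35.05 mm²); the cube at (2.5, 1.5) (footprint 25.5×26) is included at this height (area 663.00 mm²); the r=2 cylinder at (11, 13.5) gives a regular 8-gon of circumradius 2 (constant along its height) (area = (8/2)·2.000²·sin(360°/8) = 11.31 mm²); Taking the union: the regions partially overlap — summed areas 709.36 mm² minus the doubly-counted overlap 11.51 mm² gives 697.85 mm² — area = 697.85 mm²; (rotated 30° about Z; rotation is an isometry so areas/perimeters/island counts are preserved). Checking containment: at z = 17.28 the cross-section extends beyond the z = 2.88 cross-section by about 662.30 mm².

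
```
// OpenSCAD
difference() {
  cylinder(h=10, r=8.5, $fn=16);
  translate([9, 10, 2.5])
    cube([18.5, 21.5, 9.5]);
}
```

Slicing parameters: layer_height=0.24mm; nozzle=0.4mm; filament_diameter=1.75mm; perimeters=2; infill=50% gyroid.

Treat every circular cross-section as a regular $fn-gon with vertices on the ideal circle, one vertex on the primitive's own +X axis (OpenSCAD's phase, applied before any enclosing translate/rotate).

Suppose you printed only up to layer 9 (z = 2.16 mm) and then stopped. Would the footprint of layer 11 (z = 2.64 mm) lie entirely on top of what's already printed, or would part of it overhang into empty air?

entirely on top

Compare the two slices. At z = 2.16: the cylinder: section is a regular 16-gon, circumradius r=8.5 (area = (16/2)·8.500²·sin(360°/16) = 221.19 mm²); the cube at (9, 10) is not intersected at this z (z outside [2.5, 12]); After the difference (first − rest): none of the subtracted shapes is present at this height, so the r=8.5 cylinder is unchanged — area = 221.19 mm². At z = 2.64: the cylinder: section is a regular 16-gon, circumradius r=8.5 (area = (16/2)·8.500²·sin(360°/16) = 221.19 mm²); the cube at (9, 10) is present — its section is the full 18.5×21.5 rectangle (area 397.75 mm²); After the difference (first − rest): starting from the r=8.5 cylinder (221.19 mm²), the 18.5×21.5 cube at (9, 10) misses the remaining region (no effect) — area = 221.19 mm². Checking containment: the cross-section at z = 2.64 is a subset of the cross-section at z = 2.16.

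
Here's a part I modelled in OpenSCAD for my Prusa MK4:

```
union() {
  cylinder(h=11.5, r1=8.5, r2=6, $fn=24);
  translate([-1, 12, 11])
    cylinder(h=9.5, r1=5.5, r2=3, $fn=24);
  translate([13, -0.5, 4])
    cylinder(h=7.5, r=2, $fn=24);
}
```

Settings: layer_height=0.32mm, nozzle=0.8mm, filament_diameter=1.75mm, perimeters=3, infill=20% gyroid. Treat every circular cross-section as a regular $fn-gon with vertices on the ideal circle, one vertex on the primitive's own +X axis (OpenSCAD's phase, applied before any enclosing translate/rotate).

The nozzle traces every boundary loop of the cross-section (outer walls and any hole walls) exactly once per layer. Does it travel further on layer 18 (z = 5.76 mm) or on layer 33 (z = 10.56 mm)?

Layer 18 (z = 5.76): the cone contributes a regular 24-gon of circumradius 7.248 (interpolated between r1=8.5 and r2=6 at t=0.501) (perimeter = 2·24·7.248·sin(180°/24) = 45.41 mm); the cone at (-1, 12) is not intersected at this z (z outside [11, 20.5]); the r=2 cylinder at (13, -0.5) contributes a regular 24-gon of circumradius 2 (perimeter = 2·24·2.000·sin(180°/24) = 12.53 mm); Merging all regions: the 2 present regions are separate (no shared area or edge), so areas and boundary lengths simply add and each stays a separate island — boundary = 57.94 mm. So its perimeter = 57.94 mm. Layer 33 (z = 10.56): the cone contributes a regular 24-gon of circumradius 6.204 (interpolated between r1=8.5 and r2=6 at t=0.918) (perimeter = 2·24·6.204·sin(180°/24) = 38.87 mm); the cone at (-1, 12) does not reach this height (z outside [11, 20.5]); the r=2 cylinder at (13, -0.5) gives a regular 24-gon of circumradius 2 (constant along its height) (perimeter = 2·24·2.000·sin(180°/24) = 12.53 mm); Merging all regions: the 2 present regions are separate (no shared area or edge), so areas and boundary lengths simply add and each stays a separate island — boundary = 51.40 mm. So its perimeter = 51.40 mm. Layer 18 is larger (57.94 vs 51.40 mm).

layer 18 (z = 5.76 mm)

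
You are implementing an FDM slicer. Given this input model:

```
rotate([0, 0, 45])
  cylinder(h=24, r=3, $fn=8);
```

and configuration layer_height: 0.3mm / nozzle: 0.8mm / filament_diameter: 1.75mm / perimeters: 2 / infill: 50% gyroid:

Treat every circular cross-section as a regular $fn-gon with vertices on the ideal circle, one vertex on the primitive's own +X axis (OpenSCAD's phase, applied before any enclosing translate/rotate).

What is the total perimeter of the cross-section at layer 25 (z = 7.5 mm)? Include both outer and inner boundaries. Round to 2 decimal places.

At z = 7.5 mm: the r=3 cylinder contributes a regular 8-gon of circumradius 3 (perimeter = 2·8·3.000·sin(180°/8) = 18.37 mm); (rotated 45° about Z; rotation is an isometry so areas/perimeters/island counts are preserved). Overall, the cross-section is a single solid region. Total boundary length (outer) = 18.37 mm.

18.37 mm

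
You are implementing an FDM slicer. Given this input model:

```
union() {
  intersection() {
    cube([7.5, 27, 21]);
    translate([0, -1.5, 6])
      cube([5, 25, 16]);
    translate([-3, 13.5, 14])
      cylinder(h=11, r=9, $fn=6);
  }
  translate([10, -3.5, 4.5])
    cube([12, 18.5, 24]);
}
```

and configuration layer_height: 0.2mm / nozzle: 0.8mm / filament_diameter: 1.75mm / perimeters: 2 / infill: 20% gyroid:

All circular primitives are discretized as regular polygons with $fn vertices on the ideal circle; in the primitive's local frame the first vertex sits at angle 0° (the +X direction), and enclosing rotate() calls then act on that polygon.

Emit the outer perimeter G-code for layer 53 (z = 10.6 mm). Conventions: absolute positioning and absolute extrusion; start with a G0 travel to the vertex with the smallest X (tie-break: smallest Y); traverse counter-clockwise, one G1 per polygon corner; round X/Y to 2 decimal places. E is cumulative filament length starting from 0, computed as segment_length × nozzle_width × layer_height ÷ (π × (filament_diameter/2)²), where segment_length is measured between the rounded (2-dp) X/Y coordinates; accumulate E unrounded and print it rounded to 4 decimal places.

G0 X10.00 Y-3.50 Z10.60
G1 X22.00 Y-3.50 E0.7982
G1 X22.00 Y15.00 E2.0289
G1 X10.00 Y15.00 E2.8271
G1 X10.00 Y-3.50 E4.0577

At z = 10.6 mm: the 7.5×27 cube contributes its full rectangle; the 5×25 cube at (0, -1.5) contributes its full rectangle; the cylinder at (-3, 13.5) is absent (z outside [14, 25]); Keeping only the common overlap: at least one operand is absent at this height, so nothing remains; the cube at (10, -3.5) is present — its section is the full 12×18.5 rectangle; Merging all regions: only the 12×18.5 cube at (10, -3.5) is present, so the union is just that shape — 1 connected region. The outline is a single polygon with 4 vertices. Extrusion per mm of travel: 0.8 × 0.2 / (π × 0.875²) = 0.066520. Accumulating E over each segment gives final E = 4.0577.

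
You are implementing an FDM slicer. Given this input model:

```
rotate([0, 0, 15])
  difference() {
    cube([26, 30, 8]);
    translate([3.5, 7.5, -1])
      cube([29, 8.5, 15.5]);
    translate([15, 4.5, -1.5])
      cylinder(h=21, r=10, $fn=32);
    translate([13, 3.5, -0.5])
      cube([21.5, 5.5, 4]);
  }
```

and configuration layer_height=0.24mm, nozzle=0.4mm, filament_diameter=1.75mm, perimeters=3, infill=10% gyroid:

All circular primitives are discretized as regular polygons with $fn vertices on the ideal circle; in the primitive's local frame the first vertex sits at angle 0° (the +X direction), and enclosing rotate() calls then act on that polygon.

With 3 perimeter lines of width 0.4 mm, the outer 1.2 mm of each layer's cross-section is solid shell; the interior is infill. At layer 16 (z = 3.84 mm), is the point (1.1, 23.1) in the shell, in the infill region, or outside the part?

At z = 3.84 mm: the cube is present — its section is the full 26×30 rectangle; the cube at (3.5, 7.5) (footprint 29×8.5) is included at this height; the r=10 cylinder at (15, 4.5) gives a regular 32-gon of circumradius 10 (constant along its height); the cube at (13, 3.5) is absent (z outside [-0.5, 3.5]); After the difference (first − rest): starting from the 26×30 cube, the 29×8.5 cube at (3.5, 7.5) partially overlaps it — only the 191.25 mm² overlap (of its 246.50 mm²) is removed, clipping the outline; the r=10 cylinder at (15, 4.5) partially overlaps it — only the 145.46 mm² overlap (of its 312.14 mm²) is removed, clipping the outline — 2 connected regions; (rotated 15° about Z; rotation is an isometry so areas/perimeters/island counts are preserved). Overall, the cross-section has 2 separate islands. Undo the 15° rotation: the query point maps to (7.041, 22.028) in the un-rotated model frame. The nearest boundary edge runs (26.00, 16.00)→(3.50, 16.00); distance from the point to it = 6.03 mm. (Shell/infill is judged within the island containing the point — the largest one.) The point is inside the cross-section and 6.03 mm from the nearest boundary — more than the 1.2 mm shell width (3 × 0.4), so it's in the infill interior.

infill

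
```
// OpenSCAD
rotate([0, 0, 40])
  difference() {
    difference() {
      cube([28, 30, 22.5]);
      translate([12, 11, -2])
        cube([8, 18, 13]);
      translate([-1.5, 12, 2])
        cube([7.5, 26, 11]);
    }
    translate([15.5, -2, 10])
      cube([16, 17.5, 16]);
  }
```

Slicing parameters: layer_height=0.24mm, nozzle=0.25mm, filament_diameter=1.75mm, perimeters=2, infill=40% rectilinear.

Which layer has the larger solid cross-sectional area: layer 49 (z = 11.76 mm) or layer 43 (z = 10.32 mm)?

Layer 49 (z = 11.76): the 28×30 cube contributes its full rectangle (area 840.00 mm²); the cube at (12, 11) does not reach this height (z outside [-2, 11]); the 7.5×26 cube at (-1.5, 12) contributes its full rectangle (area 195.00 mm²); Subtracting the remaining from the first: starting from the 28×30 cube (840.00 mm²), the 7.5×26 cube at (-1.5, 12) partially overlaps it — only the 108.00 mm² overlap (of its 195.00 mm²) is removed, clipping the outline — area = 732.00 mm²; the cube at (15.5, -2) (footprint 16×17.5) is included at this height (area 280.00 mm²); Taking the first minus the rest: starting from that combined region (732.00 mm²), the 16×17.5 cube at (15.5, -2) partially overlaps it — only the 193.75 mm² overlap (of its 280.00 mm²) is removed, clipping the outline — area = 538.25 mm²; (rotated 40° about Z; rotation is an isometry so areas/perimeters/island counts are preserved). So its area = 538.25 mm². Layer 43 (z = 10.32): the cube (footprint 28×30) is included at this height (area 840.00 mm²); the 8×18 cube at (12, 11) contributes its full rectangle (area 144.00 mm²); the 7.5×26 cube at (-1.5, 12) contributes its full rectangle (area 195.00 mm²); Subtracting the remaining from the first: starting from the 28×30 cube (840.00 mm²), the 8×18 cube at (12, 11) lies wholly inside it (removes its full 144.00 mm² and its 52.00 mm outline becomes a hole wall); the 7.5×26 cube at (-1.5, 12) partially overlaps it — only the 108.00 mm² overlap (of its 195.00 mm²) is removed, clipping the outline — area = 588.00 mm²; the cube at (15.5, -2) (footprint 16×17.5) is included at this height (area 280.00 mm²); Subtracting the remaining from the first: starting from that combined region (588.00 mm²), the 16×17.5 cube at (15.5, -2) partially overlaps it — only the 173.50 mm² overlap (of its 280.00 mm²) is removed, clipping the outline — area = 414.50 mm²; (whole slice rotated 40° about Z — lengths, areas and connectivity unchanged). So its area = 414.50 mm². Layer 49 is larger (538.25 vs 414.50 mm²).

layer 49 (z = 11.76 mm)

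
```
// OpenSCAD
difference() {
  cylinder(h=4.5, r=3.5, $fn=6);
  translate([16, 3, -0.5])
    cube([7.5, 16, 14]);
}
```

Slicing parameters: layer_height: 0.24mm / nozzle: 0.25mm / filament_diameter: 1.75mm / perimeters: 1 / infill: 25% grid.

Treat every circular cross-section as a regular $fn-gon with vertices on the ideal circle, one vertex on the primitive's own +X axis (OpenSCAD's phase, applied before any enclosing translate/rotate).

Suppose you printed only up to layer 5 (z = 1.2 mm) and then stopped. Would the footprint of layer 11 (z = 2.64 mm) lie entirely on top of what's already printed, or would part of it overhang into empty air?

entirely on top

Compare the two slices. At z = 1.2: the r=3.5 cylinder contributes a regular 6-gon of circumradius 3.5 (area = (6/2)·3.500²·sin(360°/6) = 31.83 mm²); the 7.5×16 cube at (16, 3) contributes its full rectangle (area 120.00 mm²); After the difference (first − rest): starting from the r=3.5 cylinder (31.83 mm²), the 7.5×16 cube at (16, 3) misses the remaining region (no effect) — area = 31.83 mm². At z = 2.64: the cylinder: section is a regular 6-gon, circumradius r=3.5 (area = (6/2)·3.500²·sin(360°/6) = 31.83 mm²); the cube at (16, 3) (footprint 7.5×16) is included at this height (area 120.00 mm²); Subtracting the remaining from the first: starting from the r=3.5 cylinder (31.83 mm²), the 7.5×16 cube at (16, 3) misses the remaining region (no effect) — area = 31.83 mm². Checking containment: the cross-section at z = 2.64 is a subset of the cross-section at z = 1.2.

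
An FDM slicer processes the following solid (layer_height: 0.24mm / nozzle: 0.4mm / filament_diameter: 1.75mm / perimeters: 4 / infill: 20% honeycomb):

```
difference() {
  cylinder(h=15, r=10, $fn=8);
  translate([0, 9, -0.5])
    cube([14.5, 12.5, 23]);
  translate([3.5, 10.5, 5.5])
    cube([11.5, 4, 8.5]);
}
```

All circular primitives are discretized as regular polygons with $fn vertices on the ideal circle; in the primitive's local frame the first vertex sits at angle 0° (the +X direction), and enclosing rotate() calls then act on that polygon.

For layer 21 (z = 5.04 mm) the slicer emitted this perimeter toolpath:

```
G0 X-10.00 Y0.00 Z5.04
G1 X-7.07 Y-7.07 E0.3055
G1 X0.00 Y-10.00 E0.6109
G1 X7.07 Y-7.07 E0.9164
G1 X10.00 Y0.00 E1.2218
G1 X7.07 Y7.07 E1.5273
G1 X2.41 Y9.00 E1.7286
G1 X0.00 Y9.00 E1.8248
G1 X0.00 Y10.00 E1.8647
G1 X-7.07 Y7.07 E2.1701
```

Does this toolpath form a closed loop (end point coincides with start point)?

no

Start point (G0): (-10.00, 0.00). End point (last G1): the path does not return to the start — open.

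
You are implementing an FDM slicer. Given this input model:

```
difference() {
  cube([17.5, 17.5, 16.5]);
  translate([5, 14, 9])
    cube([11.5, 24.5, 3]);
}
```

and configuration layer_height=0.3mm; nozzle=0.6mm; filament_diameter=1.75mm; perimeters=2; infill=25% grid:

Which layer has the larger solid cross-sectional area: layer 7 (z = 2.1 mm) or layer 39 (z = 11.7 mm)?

Layer 7 (z = 2.1): the cube (footprint 17.5×17.5) is included at this height (area 306.25 mm²); the cube at (5, 14) is absent (z outside [9, 12]); Subtracting the remaining from the first: none of the subtracted shapes is present at this height, so the 17.5×17.5 cube is unchanged — area = 306.25 mm². So its area = 306.25 mm². Layer 39 (z = 11.7): the cube is present — its section is the full 17.5×17.5 rectangle (area 306.25 mm²); the 11.5×24.5 cube at (5, 14) contributes its full rectangle (area 281.75 mm²); Taking the first minus the rest: starting from the 17.5×17.5 cube (306.25 mm²), the 11.5×24.5 cube at (5, 14) partially overlaps it — only the 40.25 mm² overlap (of its 281.75 mm²) is removed, clipping the outline — area = 266.00 mm². So its area = 266.00 mm². Layer 7 is larger (306.25 vs 266.00 mm²).

layer 7 (z = 2.1 mm)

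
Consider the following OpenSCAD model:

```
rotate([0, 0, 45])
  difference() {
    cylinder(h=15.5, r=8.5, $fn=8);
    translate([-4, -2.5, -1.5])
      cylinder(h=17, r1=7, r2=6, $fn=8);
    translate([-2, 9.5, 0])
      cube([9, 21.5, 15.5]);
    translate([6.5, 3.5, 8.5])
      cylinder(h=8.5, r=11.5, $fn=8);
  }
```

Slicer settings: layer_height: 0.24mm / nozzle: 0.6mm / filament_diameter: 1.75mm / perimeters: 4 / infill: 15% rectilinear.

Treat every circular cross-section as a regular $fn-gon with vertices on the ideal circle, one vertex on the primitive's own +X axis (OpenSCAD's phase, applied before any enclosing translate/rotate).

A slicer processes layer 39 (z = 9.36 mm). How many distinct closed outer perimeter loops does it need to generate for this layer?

2

At z = 9.36 mm: the r=8.5 cylinder gives a regular 8-gon of circumradius 8.5 (constant along its height); the cone at (-4, -2.5) (r1=7→r2=6) has section circumradius 6.361 here — a regular 8-gon; the cube at (-2, 9.5) (footprint 9×21.5) is included at this height; the r=11.5 cylinder at (6.5, 3.5) contributes a regular 8-gon of circumradius 11.5; Subtracting the remaining from the first: starting from the r=8.5 cylinder, the cone at (-4, -2.5) partially overlaps it — only the 87.35 mm² overlap (of its 114.45 mm²) is removed, clipping the outline; the 9×21.5 cube at (-2, 9.5) misses the remaining region (no effect); the r=11.5 cylinder at (6.5, 3.5) partially overlaps it — only the 103.69 mm² overlap (of its 374.06 mm²) is removed, clipping the outline — 2 connected regions; (rotated 45° about Z; rotation is an isometry so areas/perimeters/island counts are preserved). The result has 2 disconnected regions.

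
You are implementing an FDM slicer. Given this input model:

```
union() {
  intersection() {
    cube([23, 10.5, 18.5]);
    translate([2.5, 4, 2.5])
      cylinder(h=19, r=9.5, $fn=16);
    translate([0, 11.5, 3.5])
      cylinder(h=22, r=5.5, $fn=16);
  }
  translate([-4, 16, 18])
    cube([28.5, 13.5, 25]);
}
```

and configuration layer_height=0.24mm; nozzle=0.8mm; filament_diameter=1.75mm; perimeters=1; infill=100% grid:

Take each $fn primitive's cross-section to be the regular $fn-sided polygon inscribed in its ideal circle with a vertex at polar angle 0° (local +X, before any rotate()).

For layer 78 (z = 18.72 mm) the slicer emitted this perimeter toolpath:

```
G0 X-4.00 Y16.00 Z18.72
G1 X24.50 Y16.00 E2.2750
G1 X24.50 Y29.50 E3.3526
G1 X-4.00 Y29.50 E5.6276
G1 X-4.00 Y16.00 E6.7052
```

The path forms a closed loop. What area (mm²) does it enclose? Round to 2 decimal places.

384.75 mm²

Apply the shoelace formula to the sequence of (X, Y) vertices; enclosed area = 384.75 mm².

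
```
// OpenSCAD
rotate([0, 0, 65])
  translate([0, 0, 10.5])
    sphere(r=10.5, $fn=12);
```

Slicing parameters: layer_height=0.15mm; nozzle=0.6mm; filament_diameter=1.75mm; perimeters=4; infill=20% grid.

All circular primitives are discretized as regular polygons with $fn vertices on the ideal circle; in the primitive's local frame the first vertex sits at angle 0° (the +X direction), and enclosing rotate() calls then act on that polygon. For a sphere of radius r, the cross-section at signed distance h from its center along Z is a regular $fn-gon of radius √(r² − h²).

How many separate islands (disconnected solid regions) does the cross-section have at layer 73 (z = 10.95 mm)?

At z = 10.95 mm: the r=10.5 sphere slices to a regular 12-gon of circumradius 10.490 (√(r²−h²) with h=0.45 from center); (whole slice rotated 65° about Z — lengths, areas and connectivity unchanged). Overall, the cross-section is a single solid region. Island count = 1.

1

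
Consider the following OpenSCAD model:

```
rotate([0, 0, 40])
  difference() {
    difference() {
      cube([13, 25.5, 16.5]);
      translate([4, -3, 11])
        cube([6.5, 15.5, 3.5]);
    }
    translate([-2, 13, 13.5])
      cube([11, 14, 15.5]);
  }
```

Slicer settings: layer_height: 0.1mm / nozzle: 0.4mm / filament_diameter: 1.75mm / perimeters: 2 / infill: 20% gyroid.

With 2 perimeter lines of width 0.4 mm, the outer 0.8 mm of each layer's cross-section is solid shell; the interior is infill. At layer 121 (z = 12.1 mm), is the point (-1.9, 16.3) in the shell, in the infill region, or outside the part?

At z = 12.1 mm: the 13×25.5 cube contributes its full rectangle; the cube at (4, -3) (footprint 6.5×15.5) is included at this height; Subtracting the remaining from the first: starting from the 13×25.5 cube, the 6.5×15.5 cube at (4, -3) partially overlaps it — only the 81.25 mm² overlap (of its 100.75 mm²) is removed, clipping the outline — 1 connected region; the cube at (-2, 13) is absent (z outside [13.5, 29]); After the difference (first − rest): none of the subtracted shapes is present at this height, so that combined region is unchanged — 1 connected region; (whole slice rotated 40° about Z — lengths, areas and connectivity unchanged). Overall, the cross-section is a single solid region. Undo the 40° rotation: the query point maps to (9.022, 13.708) in the un-rotated model frame. The nearest boundary edge runs (10.50, 12.50)→(4.00, 12.50); distance from the point to it = 1.21 mm. The point is inside the cross-section and 1.21 mm from the nearest boundary — more than the 0.8 mm shell width (2 × 0.4), so it's in the infill interior.

infill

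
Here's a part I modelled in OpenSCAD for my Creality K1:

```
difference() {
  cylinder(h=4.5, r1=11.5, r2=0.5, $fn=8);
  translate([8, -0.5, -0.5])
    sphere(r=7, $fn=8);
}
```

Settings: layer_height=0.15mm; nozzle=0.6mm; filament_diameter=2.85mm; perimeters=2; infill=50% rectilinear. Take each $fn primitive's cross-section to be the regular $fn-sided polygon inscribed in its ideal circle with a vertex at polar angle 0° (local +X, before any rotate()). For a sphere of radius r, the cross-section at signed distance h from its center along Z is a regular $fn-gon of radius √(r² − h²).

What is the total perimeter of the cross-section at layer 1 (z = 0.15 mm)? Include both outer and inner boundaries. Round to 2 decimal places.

At z = 0.15 mm: the cone: at t=0.033 of its height the radius interpolates to r₁+(r₂−r₁)t = 11.133, giving a regular 8-gon of that circumradius (perimeter = 2·8·11.133·sin(180°/8) = 68.17 mm); the r=7 sphere at (8, -0.5) slices to a regular 8-gon of circumradius 6.970 (√(r²−h²) with h=0.65 from center) (perimeter = 2·8·6.970·sin(180°/8) = 42.68 mm); Taking the first minus the rest: starting from the cone, the r=7 sphere at (8, -0.5) partially overlaps it — only the 92.10 mm² overlap (of its 137.40 mm²) is removed, clipping the outline — boundary = 75.33 mm. Overall, the cross-section is a single solid region. Total boundary length (outer) = 75.33 mm.

75.33 mm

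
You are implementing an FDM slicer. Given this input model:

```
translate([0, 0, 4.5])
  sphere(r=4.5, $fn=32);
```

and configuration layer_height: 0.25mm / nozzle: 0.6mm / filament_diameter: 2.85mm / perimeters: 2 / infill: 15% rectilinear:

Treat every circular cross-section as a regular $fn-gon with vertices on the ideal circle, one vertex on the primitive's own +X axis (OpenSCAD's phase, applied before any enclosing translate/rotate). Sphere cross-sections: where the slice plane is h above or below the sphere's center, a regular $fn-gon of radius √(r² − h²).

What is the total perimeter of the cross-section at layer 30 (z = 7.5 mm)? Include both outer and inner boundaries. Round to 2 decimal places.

21.04 mm

At z = 7.5 mm: the r=4.5 sphere slices to a regular 32-gon of circumradius 3.354 (√(r²−h²) with h=3 from center) (perimeter = 2·32·3.354·sin(180°/32) = 21.04 mm). Overall, the cross-section is a single solid region. Total boundary length (outer) = 21.04 mm.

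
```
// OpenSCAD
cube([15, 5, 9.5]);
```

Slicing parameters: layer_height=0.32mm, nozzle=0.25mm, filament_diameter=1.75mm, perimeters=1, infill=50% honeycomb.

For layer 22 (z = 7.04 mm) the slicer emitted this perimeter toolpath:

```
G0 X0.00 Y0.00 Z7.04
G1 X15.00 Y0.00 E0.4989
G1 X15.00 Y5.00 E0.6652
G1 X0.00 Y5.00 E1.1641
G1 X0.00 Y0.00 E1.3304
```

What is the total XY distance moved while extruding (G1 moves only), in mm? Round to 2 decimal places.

Sum the Euclidean lengths of each G1 segment: total = 40.00 mm.

40.00 mm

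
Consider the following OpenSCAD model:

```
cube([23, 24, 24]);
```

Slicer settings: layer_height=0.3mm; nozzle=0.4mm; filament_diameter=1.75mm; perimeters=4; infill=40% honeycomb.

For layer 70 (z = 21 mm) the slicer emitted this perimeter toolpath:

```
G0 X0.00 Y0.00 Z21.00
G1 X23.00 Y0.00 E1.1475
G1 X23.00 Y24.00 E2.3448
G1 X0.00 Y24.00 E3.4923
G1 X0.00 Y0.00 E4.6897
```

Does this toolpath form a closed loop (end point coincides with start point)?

yes

Start point (G0): (0.00, 0.00). End point (last G1): the path returns to the start — closed.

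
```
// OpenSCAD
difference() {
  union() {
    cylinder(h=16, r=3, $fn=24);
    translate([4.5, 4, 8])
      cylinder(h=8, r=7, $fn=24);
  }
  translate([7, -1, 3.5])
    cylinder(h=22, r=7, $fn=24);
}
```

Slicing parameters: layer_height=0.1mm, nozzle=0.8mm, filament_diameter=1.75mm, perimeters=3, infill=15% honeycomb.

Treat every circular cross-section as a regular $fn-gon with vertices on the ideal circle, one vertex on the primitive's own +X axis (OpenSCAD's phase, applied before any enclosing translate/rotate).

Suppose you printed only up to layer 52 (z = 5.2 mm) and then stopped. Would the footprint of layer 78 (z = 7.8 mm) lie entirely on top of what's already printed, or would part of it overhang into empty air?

entirely on top

Compare the two slices. At z = 5.2: the r=3 cylinder contributes a regular 24-gon of circumradius 3 (area = (24/2)·3.000²·sin(360°/24) = 27.95 mm²); the cylinder at (4.5, 4) is not intersected at this z (z outside [8, 16]); Combining (union): only the r=3 cylinder is present, so the union is just that shape — area = 27.95 mm²; the cylinder at (7, -1): section is a regular 24-gon, circumradius r=7 (area = (24/2)·7.000²·sin(360°/24) = 152.19 mm²); Subtracting the remaining from the first: starting from that combined region (27.95 mm²), the r=7 cylinder at (7, -1) partially overlaps it — only the 12.07 mm² overlap (of its 152.19 mm²) is removed, clipping the outline — area = 15.89 mm². At z = 7.8: the cylinder: section is a regular 24-gon, circumradius r=3 (area = (24/2)·3.000²·sin(360°/24) = 27.95 mm²); the cylinder at (4.5, 4) does not reach this height (z outside [8, 16]); Taking the union: only the r=3 cylinder is present, so the union is just that shape — area = 27.95 mm²; the r=7 cylinder at (7, -1) gives a regular 24-gon of circumradius 7 (constant along its height) (area = (24/2)·7.000²·sin(360°/24) = 152.19 mm²); After the difference (first − rest): starting from that combined region (27.95 mm²), the r=7 cylinder at (7, -1) partially overlaps it — only the 12.07 mm² overlap (of its 152.19 mm²) is removed, clipping the outline — area = 15.89 mm². Checking containment: the cross-section at z = 7.8 is a subset of the cross-section at z = 5.2.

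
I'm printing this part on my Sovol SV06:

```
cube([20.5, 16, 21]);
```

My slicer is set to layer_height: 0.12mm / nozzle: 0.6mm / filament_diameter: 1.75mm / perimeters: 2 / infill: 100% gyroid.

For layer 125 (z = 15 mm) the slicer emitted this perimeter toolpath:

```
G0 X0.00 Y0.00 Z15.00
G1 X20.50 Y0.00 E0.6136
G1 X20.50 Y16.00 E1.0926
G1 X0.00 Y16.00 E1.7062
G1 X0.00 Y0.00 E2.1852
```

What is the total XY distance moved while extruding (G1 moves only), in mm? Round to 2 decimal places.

73.00 mm

Sum the Euclidean lengths of each G1 segment: total = 73.00 mm.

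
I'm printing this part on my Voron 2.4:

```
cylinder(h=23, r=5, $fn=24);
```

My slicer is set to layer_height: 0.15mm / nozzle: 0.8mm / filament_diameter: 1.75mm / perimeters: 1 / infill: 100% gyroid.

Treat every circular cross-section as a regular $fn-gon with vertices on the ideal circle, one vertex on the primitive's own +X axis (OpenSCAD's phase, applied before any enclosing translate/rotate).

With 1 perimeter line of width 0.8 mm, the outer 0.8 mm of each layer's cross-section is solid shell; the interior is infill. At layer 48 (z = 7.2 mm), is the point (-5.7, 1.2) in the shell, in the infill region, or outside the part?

outside

At z = 7.2 mm: the cylinder: section is a regular 24-gon, circumradius r=5. Overall, the cross-section is a single solid region. The nearest boundary edge runs (-4.83, 1.29)→(-5.00, 0.00); distance from the point to it = 0.85 mm. The point is not inside any of the regions above, so it lies outside the cross-section (0.85 mm from the nearest boundary).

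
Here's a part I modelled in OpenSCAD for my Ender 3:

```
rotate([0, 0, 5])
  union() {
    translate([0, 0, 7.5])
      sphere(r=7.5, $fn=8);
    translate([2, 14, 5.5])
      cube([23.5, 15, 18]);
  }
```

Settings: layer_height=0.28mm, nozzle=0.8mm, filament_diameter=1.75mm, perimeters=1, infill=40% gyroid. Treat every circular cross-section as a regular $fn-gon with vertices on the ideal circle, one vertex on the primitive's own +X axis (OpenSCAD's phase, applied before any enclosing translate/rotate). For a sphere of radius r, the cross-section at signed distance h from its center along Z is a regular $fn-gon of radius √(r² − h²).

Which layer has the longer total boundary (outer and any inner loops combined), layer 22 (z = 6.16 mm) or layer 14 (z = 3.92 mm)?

Layer 22 (z = 6.16): the sphere: section is a regular 8-gon, circumradius = √(r²−h²) = √(7.5²−1.34²) = 7.379 (perimeter = 2·8·7.379·sin(180°/8) = 45.18 mm); the cube at (2, 14) is present — its section is the full 23.5×15 rectangle (perimeter 77.00 mm); Taking the union: the 2 present regions are separate (no shared area or edge), so areas and boundary lengths simply add and each stays a separate island — boundary = 122.18 mm; (rotated 5° about Z; rotation is an isometry so areas/perimeters/island counts are preserved). So its perimeter = 122.18 mm. Layer 14 (z = 3.92): the r=7.5 sphere slices to a regular 8-gon of circumradius 6.590 (√(r²−h²) with h=3.58 from center) (perimeter = 2·8·6.590·sin(180°/8) = 40.35 mm); the cube at (2, 14) is absent (z outside [5.5, 23.5]); Merging all regions: only the r=7.5 sphere is present, so the union is just that shape — boundary = 40.35 mm; (rotated 5° about Z; rotation is an isometry so areas/perimeters/island counts are preserved). So its perimeter = 40.35 mm. Layer 22 is larger (122.18 vs 40.35 mm).

layer 22 (z = 6.16 mm)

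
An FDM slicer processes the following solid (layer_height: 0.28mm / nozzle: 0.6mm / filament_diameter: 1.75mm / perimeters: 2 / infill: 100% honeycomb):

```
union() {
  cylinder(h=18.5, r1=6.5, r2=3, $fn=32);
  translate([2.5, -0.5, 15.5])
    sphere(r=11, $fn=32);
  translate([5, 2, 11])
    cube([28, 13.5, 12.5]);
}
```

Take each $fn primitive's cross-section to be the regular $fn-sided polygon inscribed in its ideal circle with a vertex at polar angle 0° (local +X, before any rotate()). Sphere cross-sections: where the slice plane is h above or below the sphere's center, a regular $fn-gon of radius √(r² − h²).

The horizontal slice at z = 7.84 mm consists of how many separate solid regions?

At z = 7.84 mm: the cone contributes a regular 32-gon of circumradius 5.017 (interpolated between r1=6.5 and r2=3 at t=0.424); the sphere at (2.5, -0.5): section is a regular 32-gon, circumradius = √(r²−h²) = √(11²−7.66²) = 7.895; the cube at (5, 2) does not reach this height (z outside [11, 23.5]); Merging all regions: the cone lies entirely inside the r=11 sphere at (2.5, -0.5), so the union is just the r=11 sphere at (2.5, -0.5) — 1 connected region. The result has 1 disconnected region.

1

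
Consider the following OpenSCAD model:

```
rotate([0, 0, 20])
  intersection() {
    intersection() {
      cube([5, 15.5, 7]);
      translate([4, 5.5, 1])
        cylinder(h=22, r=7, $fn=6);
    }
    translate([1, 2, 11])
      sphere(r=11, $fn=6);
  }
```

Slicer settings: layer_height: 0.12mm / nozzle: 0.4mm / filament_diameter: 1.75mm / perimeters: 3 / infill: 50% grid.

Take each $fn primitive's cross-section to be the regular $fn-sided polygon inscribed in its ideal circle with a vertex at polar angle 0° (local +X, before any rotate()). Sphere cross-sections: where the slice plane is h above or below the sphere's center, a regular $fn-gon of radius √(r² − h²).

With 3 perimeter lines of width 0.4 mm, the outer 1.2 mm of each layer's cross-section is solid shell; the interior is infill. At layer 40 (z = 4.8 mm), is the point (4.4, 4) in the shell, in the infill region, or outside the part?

outside

At z = 4.8 mm: the cube is present — its section is the full 5×15.5 rectangle; the r=7 cylinder at (4, 5.5) contributes a regular 6-gon of circumradius 7; Keeping only the common overlap: the r=7 cylinder at (4, 5.5) partially overlaps the 5×15.5 cube; clipping to the common part keeps 57.57 mm² — 1 connected region; the r=11 sphere at (1, 2) slices to a regular 6-gon of circumradius 9.086 (√(r²−h²) with h=6.2 from center); Keeping only the common overlap: the r=11 sphere at (1, 2) partially overlaps that combined region; clipping to the common part keeps 49.32 mm² — 1 connected region; (rotated 20° about Z; rotation is an isometry so areas/perimeters/island counts are preserved). Overall, the cross-section is a single solid region. Undo the 20° rotation: the query point maps to (5.503, 2.254) in the un-rotated model frame. The nearest boundary edge runs (5.00, 9.87)→(5.00, 0.00); distance from the point to it = 0.50 mm. The point is not inside any of the regions above, so it lies outside the cross-section (0.50 mm from the nearest boundary).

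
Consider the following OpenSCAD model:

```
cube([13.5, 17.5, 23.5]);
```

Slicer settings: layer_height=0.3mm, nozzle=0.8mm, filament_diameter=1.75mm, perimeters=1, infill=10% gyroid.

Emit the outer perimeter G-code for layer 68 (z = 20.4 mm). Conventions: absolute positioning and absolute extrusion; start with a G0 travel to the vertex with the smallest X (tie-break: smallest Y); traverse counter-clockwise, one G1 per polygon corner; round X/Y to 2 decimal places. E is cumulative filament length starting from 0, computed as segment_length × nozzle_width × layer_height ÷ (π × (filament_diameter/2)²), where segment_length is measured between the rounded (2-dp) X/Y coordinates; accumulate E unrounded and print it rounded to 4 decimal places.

G0 X0.00 Y0.00 Z20.40
G1 X13.50 Y0.00 E1.3470
G1 X13.50 Y17.50 E3.0932
G1 X0.00 Y17.50 E4.4402
G1 X0.00 Y0.00 E6.1864

At z = 20.4 mm: the 13.5×17.5 cube contributes its full rectangle. The outline is a single polygon with 4 vertices. Extrusion per mm of travel: 0.8 × 0.3 / (π × 0.875²) = 0.099780. Accumulating E over each segment gives final E = 6.1864.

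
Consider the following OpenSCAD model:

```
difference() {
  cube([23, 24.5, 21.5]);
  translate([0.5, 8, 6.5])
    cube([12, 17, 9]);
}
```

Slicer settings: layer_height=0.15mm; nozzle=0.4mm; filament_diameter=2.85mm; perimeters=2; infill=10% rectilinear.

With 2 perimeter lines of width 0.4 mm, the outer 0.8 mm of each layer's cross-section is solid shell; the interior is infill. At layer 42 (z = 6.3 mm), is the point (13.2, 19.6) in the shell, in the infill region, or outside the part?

infill

At z = 6.3 mm: the 23×24.5 cube contributes its full rectangle; the cube at (0.5, 8) is not intersected at this z (z outside [6.5, 15.5]); Subtracting the remaining from the first: none of the subtracted shapes is present at this height, so the 23×24.5 cube is unchanged — 1 connected region. Overall, the cross-section is a single solid region. The nearest boundary edge runs (23.00, 24.50)→(0.00, 24.50); distance from the point to it = 4.90 mm. The point is inside the cross-section and 4.90 mm from the nearest boundary — more than the 0.8 mm shell width (2 × 0.4), so it's in the infill interior.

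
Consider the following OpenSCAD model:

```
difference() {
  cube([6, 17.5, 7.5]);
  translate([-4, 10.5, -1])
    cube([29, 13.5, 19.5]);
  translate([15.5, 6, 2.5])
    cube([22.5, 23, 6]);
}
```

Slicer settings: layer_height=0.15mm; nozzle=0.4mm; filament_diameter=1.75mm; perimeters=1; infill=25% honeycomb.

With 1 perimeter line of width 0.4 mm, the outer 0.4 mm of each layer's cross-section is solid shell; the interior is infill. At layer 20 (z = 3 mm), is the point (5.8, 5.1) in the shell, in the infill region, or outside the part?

At z = 3 mm: the cube (footprint 6×17.5) is included at this height; the cube at (-4, 10.5) (footprint 29×13.5) is included at this height; the cube at (15.5, 6) (footprint 22.5×23) is included at this height; Taking the first minus the rest: starting from the 6×17.5 cube, the 29×13.5 cube at (-4, 10.5) partially overlaps it — only the 42.00 mm² overlap (of its 391.50 mm²) is removed, clipping the outline; the 22.5×23 cube at (15.5, 6) misses the remaining region (no effect) — 1 connected region. Overall, the cross-section is a single solid region. The nearest boundary edge runs (6.00, 10.50)→(6.00, 0.00); distance from the point to it = 0.20 mm. The point is inside the cross-section, 0.20 mm from the nearest boundary — within the 0.4 mm shell band (1 × 0.4).

shell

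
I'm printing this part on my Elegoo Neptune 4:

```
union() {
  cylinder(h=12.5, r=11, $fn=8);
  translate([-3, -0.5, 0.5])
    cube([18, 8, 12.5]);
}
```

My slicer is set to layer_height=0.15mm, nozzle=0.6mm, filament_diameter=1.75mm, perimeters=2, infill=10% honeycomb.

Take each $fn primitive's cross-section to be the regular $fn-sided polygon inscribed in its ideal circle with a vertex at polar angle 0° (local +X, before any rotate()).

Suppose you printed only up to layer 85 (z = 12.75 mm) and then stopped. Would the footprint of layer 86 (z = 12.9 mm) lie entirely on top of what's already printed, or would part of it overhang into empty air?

entirely on top

Compare the two slices. At z = 12.75: the cylinder does not reach this height (z outside [0, 12.5]); the cube at (-3, -0.5) (footprint 18×8) is included at this height (area 144.00 mm²); Combining (union): only the 18×8 cube at (-3, -0.5) is present, so the union is just that shape — area = 144.00 mm². At z = 12.9: the cylinder is not intersected at this z (z outside [0, 12.5]); the cube at (-3, -0.5) (footprint 18×8) is included at this height (area 144.00 mm²); Taking the union: only the 18×8 cube at (-3, -0.5) is present, so the union is just that shape — area = 144.00 mm². Checking containment: the cross-section at z = 12.9 is a subset of the cross-section at z = 12.75.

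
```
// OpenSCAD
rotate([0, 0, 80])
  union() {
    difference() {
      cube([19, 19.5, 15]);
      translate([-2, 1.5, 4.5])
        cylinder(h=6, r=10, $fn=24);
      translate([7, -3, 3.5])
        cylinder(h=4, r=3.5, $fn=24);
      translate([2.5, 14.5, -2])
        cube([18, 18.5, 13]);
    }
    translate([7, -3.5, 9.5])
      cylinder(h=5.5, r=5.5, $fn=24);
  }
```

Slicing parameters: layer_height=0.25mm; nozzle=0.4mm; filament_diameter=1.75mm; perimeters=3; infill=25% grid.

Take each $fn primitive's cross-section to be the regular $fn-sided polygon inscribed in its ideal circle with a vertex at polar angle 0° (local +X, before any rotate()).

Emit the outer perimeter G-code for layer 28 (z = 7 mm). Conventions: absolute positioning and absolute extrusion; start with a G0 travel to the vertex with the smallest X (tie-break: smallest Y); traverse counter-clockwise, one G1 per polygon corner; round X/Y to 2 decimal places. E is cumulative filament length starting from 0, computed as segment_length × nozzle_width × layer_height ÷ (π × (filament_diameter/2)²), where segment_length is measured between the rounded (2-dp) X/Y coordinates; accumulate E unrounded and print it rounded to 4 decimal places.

G0 X-19.20 Y3.39 Z7.00
G1 X-11.07 Y1.95 E0.3433
G1 X-10.89 Y2.52 E0.3681
G1 X-9.48 Y4.72 E0.4768
G1 X-7.56 Y6.48 E0.5850
G1 X-5.24 Y7.69 E0.6938
G1 X-2.70 Y8.25 E0.8020
G1 X-0.09 Y8.14 E0.9106
G1 X0.98 Y7.80 E0.9573
G1 X1.00 Y7.85 E0.9595
G1 X1.49 Y8.62 E0.9974
G1 X1.53 Y8.66 E0.9998
G1 X3.30 Y18.71 E1.4240
G1 X-10.98 Y21.23 E2.0269
G1 X-13.85 Y4.98 E2.7130
G1 X-18.77 Y5.85 E2.9207
G1 X-19.20 Y3.39 E3.0245

At z = 7 mm: the 19×19.5 cube contributes its full rectangle; the r=10 cylinder at (-2, 1.5) gives a regular 24-gon of circumradius 10 (constant along its height); the r=3.5 cylinder at (7, -3) contributes a regular 24-gon of circumradius 3.5; the 18×18.5 cube at (2.5, 14.5) contributes its full rectangle; Taking the first minus the rest: starting from the 19×19.5 cube, the r=10 cylinder at (-2, 1.5) partially overlaps it — only the 69.76 mm² overlap (of its 310.58 mm²) is removed, clipping the outline; the r=3.5 cylinder at (7, -3) partially overlaps it — only the 0.20 mm² overlap (of its 38.05 mm²) is removed, clipping the outline; the 18×18.5 cube at (2.5, 14.5) partially overlaps it — only the 82.50 mm² overlap (of its 333.00 mm²) is removed, clipping the outline — 1 connected region; the cylinder at (7, -3.5) is absent (z outside [9.5, 15]); Taking the union: only the result so far is present, so the union is just that shape — 1 connected region; (whole slice rotated 80° about Z — lengths, areas and connectivity unchanged). The outline is a single polygon with 16 vertices. Extrusion per mm of travel: 0.4 × 0.25 / (π × 0.875²) = 0.041575. Accumulating E over each segment gives final E = 3.0245.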